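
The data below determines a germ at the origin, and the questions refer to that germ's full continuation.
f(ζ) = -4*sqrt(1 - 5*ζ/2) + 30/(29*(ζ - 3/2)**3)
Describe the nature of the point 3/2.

The point is a pole of order 3.

The denominator factor ζ - 3/2 vanishes at 3/2 and appears to the power 3; the numerator there equals 30/29, nonzero, and no other factor vanishes.
The branch terms are analytic at this point.
Hence a pole whose order is the multiplicity, 3.


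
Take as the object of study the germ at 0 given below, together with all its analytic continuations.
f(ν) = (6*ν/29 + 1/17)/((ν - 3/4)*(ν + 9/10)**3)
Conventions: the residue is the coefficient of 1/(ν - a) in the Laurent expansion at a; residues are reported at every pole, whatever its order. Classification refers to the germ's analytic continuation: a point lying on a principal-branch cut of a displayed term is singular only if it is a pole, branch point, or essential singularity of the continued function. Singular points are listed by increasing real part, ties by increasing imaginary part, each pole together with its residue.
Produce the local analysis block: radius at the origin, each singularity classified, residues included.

Radius of convergence at 0: 3/4.
At -9/10: a pole of order 3; residue -844000/17716941.
At 3/4: a pole of order 1; residue 844000/17716941.

Denominator factor (ν - 3/4): pole of order 1 at 3/4, modulus 3/4.
Denominator factor (ν + 9/10)^3: pole of order 3 at -9/10, modulus 9/10.
The radius of convergence is the smallest modulus among the singular points: 3/4.
At the order-3 pole -9/10 set g(ν) = (ν - (-9/10))^3*f(ν) = (6*ν/29 + 1/17)/(ν - 3/4).
Order-3 pole: residue = g''(a)/2; g''(-9/10) = -1688000/17716941, so the residue is -844000/17716941.
At the order-1 pole 3/4 set g(ν) = (ν - (3/4))*f(ν) = (6*ν/29 + 1/17)/(ν + 9/10)**3.
Simple pole: residue = g(a) at a = 3/4, which is 844000/17716941.
List the singular points by increasing real part (a conjugate pair: the negative imaginary part first).


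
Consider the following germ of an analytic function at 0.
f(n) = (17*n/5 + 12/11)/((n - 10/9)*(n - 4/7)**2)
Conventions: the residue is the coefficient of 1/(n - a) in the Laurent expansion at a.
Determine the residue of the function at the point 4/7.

At the order-2 pole 4/7 set g(n) = (n - (4/7))^2*f(n) = (17*n/5 + 12/11)/(n - 10/9).
Order-2 pole: residue = g'(a); g'(4/7) = -106281/6358, so the residue is -106281/6358.

The residue is -106281/6358.


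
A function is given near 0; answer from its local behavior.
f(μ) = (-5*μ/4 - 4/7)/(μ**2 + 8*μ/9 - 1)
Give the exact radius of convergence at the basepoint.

Denominator factor (μ**2 + 8*μ/9 - 1): discriminant 388/81, real irrational roots -4/9 + (1/9)*sqrt(97) and -4/9 - (1/9)*sqrt(97); poles of order 1, moduli -4/9 + (1/9)*sqrt(97) and 4/9 + (1/9)*sqrt(97).
The radius of convergence is the smallest modulus among the singular points: -4/9 + (1/9)*sqrt(97).

The radius of convergence is -4/9 + (1/9)*sqrt(97).


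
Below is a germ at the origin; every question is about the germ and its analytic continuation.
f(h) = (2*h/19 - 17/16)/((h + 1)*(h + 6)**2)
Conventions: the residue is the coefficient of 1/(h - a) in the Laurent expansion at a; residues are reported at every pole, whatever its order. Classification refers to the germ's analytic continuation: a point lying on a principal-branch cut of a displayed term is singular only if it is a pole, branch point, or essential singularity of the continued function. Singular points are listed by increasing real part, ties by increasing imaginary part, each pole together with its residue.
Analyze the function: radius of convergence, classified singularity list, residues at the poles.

Radius of convergence at 0: 1.
At -6: a pole of order 2; residue 71/1520.
At -1: a pole of order 1; residue -71/1520.

Denominator factor (h + 6)^2: pole of order 2 at -6, modulus 6.
Denominator factor (h + 1): pole of order 1 at -1, modulus 1.
The radius of convergence is the smallest modulus among the singular points: 1.
At the order-2 pole -6 set g(h) = (h - (-6))^2*f(h) = (2*h/19 - 17/16)/(h + 1).
Order-2 pole: residue = g'(a); g'(-6) = 71/1520, so the residue is 71/1520.
At the order-1 pole -1 set g(h) = (h - (-1))*f(h) = (2*h/19 - 17/16)/(h + 6)**2.
Simple pole: residue = g(a) at a = -1, which is -71/1520.
List the singular points by increasing real part (a conjugate pair: the negative imaginary part first).


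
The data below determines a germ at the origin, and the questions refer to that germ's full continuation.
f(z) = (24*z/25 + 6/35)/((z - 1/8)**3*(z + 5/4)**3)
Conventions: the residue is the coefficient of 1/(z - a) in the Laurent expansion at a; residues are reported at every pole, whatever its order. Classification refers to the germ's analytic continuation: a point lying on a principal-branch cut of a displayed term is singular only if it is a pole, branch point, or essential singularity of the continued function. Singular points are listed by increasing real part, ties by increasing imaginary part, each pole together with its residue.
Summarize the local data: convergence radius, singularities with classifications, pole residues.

Radius of convergence at 0: 1/8.
At -5/4: a pole of order 3; residue 12681216/28183925.
At 1/8: a pole of order 3; residue -12681216/28183925.

Denominator factor (z - 1/8)^3: pole of order 3 at 1/8, modulus 1/8.
Denominator factor (z + 5/4)^3: pole of order 3 at -5/4, modulus 5/4.
The radius of convergence is the smallest modulus among the singular points: 1/8.
At the order-3 pole -5/4 set g(z) = (z - (-5/4))^3*f(z) = (24*z/25 + 6/35)/(z - 1/8)**3.
Order-3 pole: residue = g''(a)/2; g''(-5/4) = 25362432/28183925, so the residue is 12681216/28183925.
At the order-3 pole 1/8 set g(z) = (z - (1/8))^3*f(z) = (24*z/25 + 6/35)/(z + 5/4)**3.
Order-3 pole: residue = g''(a)/2; g''(1/8) = -25362432/28183925, so the residue is -12681216/28183925.
List the singular points by increasing real part (a conjugate pair: the negative imaginary part first).


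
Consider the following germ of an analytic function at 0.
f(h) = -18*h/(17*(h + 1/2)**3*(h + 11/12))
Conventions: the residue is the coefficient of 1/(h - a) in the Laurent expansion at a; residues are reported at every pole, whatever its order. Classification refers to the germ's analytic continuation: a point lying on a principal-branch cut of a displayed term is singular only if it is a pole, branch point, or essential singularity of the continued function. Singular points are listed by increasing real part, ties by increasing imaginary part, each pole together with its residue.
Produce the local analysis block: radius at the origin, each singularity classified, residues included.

Radius of convergence at 0: 1/2.
At -11/12: a pole of order 1; residue -28512/2125.
At -1/2: a pole of order 3; residue 28512/2125.

Denominator factor (h + 11/12): pole of order 1 at -11/12, modulus 11/12.
Denominator factor (h + 1/2)^3: pole of order 3 at -1/2, modulus 1/2.
The radius of convergence is the smallest modulus among the singular points: 1/2.
At the order-1 pole -11/12 set g(h) = (h - (-11/12))*f(h) = -18*h/(17*(h + 1/2)**3).
Simple pole: residue = g(a) at a = -11/12, which is -28512/2125.
At the order-3 pole -1/2 set g(h) = (h - (-1/2))^3*f(h) = -18*h/(17*(h + 11/12)).
Order-3 pole: residue = g''(a)/2; g''(-1/2) = 57024/2125, so the residue is 28512/2125.
List the singular points by increasing real part (a conjugate pair: the negative imaginary part first).


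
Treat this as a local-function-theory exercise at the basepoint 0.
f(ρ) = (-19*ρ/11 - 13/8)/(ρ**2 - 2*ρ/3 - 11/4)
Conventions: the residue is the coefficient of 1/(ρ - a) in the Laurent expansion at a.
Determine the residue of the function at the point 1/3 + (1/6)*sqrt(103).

The factor ρ**2 - 2*ρ/3 - 11/4 splits as (ρ - a)(ρ - a') with a = 1/3 + (1/6)*sqrt(103), a' = 1/3 - (1/6)*sqrt(103). At the order-1 pole a set g(ρ) = (ρ - a)*f(ρ) = [-19*ρ/11 - 13/8] / (ρ - a').
Simple pole: residue = g(a) at a = 1/3 + (1/6)*sqrt(103), which is -19/22 - (581/9064)*sqrt(103).

The residue is -19/22 - (581/9064)*sqrt(103).


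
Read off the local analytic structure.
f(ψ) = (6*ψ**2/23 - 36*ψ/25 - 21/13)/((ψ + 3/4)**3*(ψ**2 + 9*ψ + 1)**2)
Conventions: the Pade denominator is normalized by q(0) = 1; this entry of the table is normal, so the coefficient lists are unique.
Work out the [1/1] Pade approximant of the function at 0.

Taylor coefficients needed (expand at 0): a_0 = -448/117, a_1 = 236416/2925, a_2 = -234849088/201825.
Write the denominator as Q(ψ) = 1 + q1*ψ. Requiring Q*f - P = O(ψ^3) with deg P <= 1 kills the coefficients of ψ^2..ψ^2 in Q*f:
  ψ^2: a_2 + q1*a_1 = 0, i.e. -234849088/201825 + (236416/2925)*q1 = 0.
Solving this linear system: q1 = 3669517/254886.
The numerator is Q*f truncated at degree 1: P0 = a_0 = -448/117; P1 = a_1 + q1*a_0 = 736943776/28674675.

The Pade approximant has numerator coefficients [-448/117, 736943776/28674675]; denominator coefficients [1, 3669517/254886].


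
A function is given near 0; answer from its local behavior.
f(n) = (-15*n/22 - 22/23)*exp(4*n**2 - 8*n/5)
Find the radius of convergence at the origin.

The radius of convergence is infinite.

The factor exp(4*n**2 - 8*n/5) is entire and contributes no finite singular point.
The polynomial part has no poles.
No finite singular points: the Taylor series at 0 converges everywhere.


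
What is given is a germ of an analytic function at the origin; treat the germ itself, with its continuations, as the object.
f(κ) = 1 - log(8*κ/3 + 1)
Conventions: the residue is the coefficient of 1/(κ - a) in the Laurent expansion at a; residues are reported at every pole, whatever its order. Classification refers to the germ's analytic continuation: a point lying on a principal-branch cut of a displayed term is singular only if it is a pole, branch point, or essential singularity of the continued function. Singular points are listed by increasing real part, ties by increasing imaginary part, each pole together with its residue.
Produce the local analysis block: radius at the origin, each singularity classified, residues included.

Branch term (-1)*log(1 - κ/(-3/8)): its argument vanishes at κ = -3/8, a logarithmic branch point, modulus 3/8.
The radius of convergence is the smallest modulus among the singular points: 3/8.

Radius of convergence at 0: 3/8.
At -3/8: a logarithmic branch point.


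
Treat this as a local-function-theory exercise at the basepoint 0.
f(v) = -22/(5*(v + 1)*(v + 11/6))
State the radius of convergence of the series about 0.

The radius of convergence is 1.

Denominator factor (v + 11/6): pole of order 1 at -11/6, modulus 11/6.
Denominator factor (v + 1): pole of order 1 at -1, modulus 1.
The radius of convergence is the smallest modulus among the singular points: 1.


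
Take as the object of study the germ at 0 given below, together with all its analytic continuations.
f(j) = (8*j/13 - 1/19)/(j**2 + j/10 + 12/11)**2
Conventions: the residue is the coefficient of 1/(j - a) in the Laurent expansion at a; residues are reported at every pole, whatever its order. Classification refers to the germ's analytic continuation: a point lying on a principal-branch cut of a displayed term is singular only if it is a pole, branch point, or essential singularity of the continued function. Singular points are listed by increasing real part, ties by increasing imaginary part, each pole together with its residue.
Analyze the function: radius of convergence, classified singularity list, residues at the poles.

Radius of convergence at 0: (2/11)*sqrt(33).
At (-1/20) - ((1/220)*sqrt(52679))*i: a pole of order 2; residue -((453200/5664826687)*sqrt(52679))*i.
At (-1/20) + ((1/220)*sqrt(52679))*i: a pole of order 2; residue ((453200/5664826687)*sqrt(52679))*i.

Denominator factor (j**2 + j/10 + 12/11)^2: discriminant -4789/1100, complex-conjugate roots (-1/20) + ((1/220)*sqrt(52679))*i and (-1/20) - ((1/220)*sqrt(52679))*i; poles of order 2, moduli (2/11)*sqrt(33) and (2/11)*sqrt(33).
The radius of convergence is the smallest modulus among the singular points: (2/11)*sqrt(33).
The factor j**2 + j/10 + 12/11 splits as (j - a)(j - a') with a = (-1/20) - ((1/220)*sqrt(52679))*i, a' = (-1/20) + ((1/220)*sqrt(52679))*i. At the order-2 pole a set g(j) = (j - a)^2*f(j) = [8*j/13 - 1/19] / (j - a')^2.
Order-2 pole: residue = g'(a); g'((-1/20) - ((1/220)*sqrt(52679))*i) = -((453200/5664826687)*sqrt(52679))*i, so the residue is -((453200/5664826687)*sqrt(52679))*i.
The factor j**2 + j/10 + 12/11 splits as (j - a)(j - a') with a = (-1/20) + ((1/220)*sqrt(52679))*i, a' = (-1/20) - ((1/220)*sqrt(52679))*i. At the order-2 pole a set g(j) = (j - a)^2*f(j) = [8*j/13 - 1/19] / (j - a')^2.
Order-2 pole: residue = g'(a); g'((-1/20) + ((1/220)*sqrt(52679))*i) = ((453200/5664826687)*sqrt(52679))*i, so the residue is ((453200/5664826687)*sqrt(52679))*i.
List the singular points by increasing real part (a conjugate pair: the negative imaginary part first).


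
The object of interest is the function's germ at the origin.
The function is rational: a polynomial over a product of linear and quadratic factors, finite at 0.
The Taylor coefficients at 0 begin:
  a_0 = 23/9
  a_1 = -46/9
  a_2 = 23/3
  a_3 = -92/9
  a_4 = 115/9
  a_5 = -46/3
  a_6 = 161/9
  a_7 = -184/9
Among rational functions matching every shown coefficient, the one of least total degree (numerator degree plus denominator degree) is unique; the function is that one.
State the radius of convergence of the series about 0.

The radius of convergence is 1.

No rational of total degree below 2 reproduces all 8 coefficients; solving the [0/2] Pade equations on them gives f(η) = 23/(9*(η + 1)**2), whose expansion matches every shown term.
Denominator factor (η + 1)^2: pole of order 2 at -1, modulus 1.
The radius of convergence is the smallest modulus among the singular points: 1.


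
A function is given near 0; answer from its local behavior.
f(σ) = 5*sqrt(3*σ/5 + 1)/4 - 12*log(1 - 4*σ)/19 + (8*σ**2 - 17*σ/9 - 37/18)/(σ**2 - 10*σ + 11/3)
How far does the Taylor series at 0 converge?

The radius of convergence is 1/4.

Denominator factor (σ**2 - 10*σ + 11/3): discriminant 256/3, real irrational roots 5 + (8/3)*sqrt(3) and 5 - (8/3)*sqrt(3); poles of order 1, moduli 5 + (8/3)*sqrt(3) and 5 - (8/3)*sqrt(3).
Branch term (-12/19)*log(1 - σ/(1/4)): its argument vanishes at σ = 1/4, a logarithmic branch point, modulus 1/4.
Branch term (5/4)*sqrt(1 - σ/(-5/3)): its argument vanishes at σ = -5/3, a square-root branch point, modulus 5/3.
The radius of convergence is the smallest modulus among the singular points: 1/4.


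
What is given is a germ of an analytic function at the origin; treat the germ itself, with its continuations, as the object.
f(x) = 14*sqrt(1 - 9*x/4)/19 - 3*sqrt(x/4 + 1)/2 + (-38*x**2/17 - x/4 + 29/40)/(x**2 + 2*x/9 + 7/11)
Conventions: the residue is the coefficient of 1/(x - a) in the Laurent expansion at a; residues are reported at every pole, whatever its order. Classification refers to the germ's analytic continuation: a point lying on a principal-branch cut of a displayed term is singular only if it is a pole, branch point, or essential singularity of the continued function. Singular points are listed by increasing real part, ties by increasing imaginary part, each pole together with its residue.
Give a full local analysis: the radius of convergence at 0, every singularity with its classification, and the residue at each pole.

Radius of convergence at 0: 4/9.
At -4: an algebraic (square-root) branch point.
At (-1/9) - ((2/99)*sqrt(1529))*i: a pole of order 1; residue (151/1224) + ((1284493/37429920)*sqrt(1529))*i.
At (-1/9) + ((2/99)*sqrt(1529))*i: a pole of order 1; residue (151/1224) - ((1284493/37429920)*sqrt(1529))*i.
At 4/9: an algebraic (square-root) branch point.


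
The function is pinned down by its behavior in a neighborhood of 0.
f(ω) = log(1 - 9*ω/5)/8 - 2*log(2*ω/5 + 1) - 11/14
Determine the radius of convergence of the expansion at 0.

Branch term (-2)*log(1 - ω/(-5/2)): its argument vanishes at ω = -5/2, a logarithmic branch point, modulus 5/2.
Branch term (1/8)*log(1 - ω/(5/9)): its argument vanishes at ω = 5/9, a logarithmic branch point, modulus 5/9.
The radius of convergence is the smallest modulus among the singular points: 5/9.

The radius of convergence is 5/9.


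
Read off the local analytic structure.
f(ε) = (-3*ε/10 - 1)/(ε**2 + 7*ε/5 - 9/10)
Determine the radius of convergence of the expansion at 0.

Denominator factor (ε**2 + 7*ε/5 - 9/10): discriminant 139/25, real irrational roots -7/10 + (1/10)*sqrt(139) and -7/10 - (1/10)*sqrt(139); poles of order 1, moduli -7/10 + (1/10)*sqrt(139) and 7/10 + (1/10)*sqrt(139).
The radius of convergence is the smallest modulus among the singular points: -7/10 + (1/10)*sqrt(139).

The radius of convergence is -7/10 + (1/10)*sqrt(139).


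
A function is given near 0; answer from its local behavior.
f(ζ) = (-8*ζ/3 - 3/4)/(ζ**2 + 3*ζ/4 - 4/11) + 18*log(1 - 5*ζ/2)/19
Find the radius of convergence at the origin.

The radius of convergence is -3/8 + (1/88)*sqrt(3905).

Denominator factor (ζ**2 + 3*ζ/4 - 4/11): discriminant 355/176, real irrational roots -3/8 + (1/88)*sqrt(3905) and -3/8 - (1/88)*sqrt(3905); poles of order 1, moduli -3/8 + (1/88)*sqrt(3905) and 3/8 + (1/88)*sqrt(3905).
Branch term (18/19)*log(1 - ζ/(2/5)): its argument vanishes at ζ = 2/5, a logarithmic branch point, modulus 2/5.
The radius of convergence is the smallest modulus among the singular points: -3/8 + (1/88)*sqrt(3905).


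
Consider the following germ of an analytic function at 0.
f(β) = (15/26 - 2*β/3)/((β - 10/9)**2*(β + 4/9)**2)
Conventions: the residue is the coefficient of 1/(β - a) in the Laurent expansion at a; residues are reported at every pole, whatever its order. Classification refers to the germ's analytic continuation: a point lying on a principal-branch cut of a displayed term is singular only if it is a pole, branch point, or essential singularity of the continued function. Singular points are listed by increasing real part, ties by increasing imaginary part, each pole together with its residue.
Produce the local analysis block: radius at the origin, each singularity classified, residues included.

Radius of convergence at 0: 4/9.
At -4/9: a pole of order 2; residue 6723/35672.
At 10/9: a pole of order 2; residue -6723/35672.

Denominator factor (β + 4/9)^2: pole of order 2 at -4/9, modulus 4/9.
Denominator factor (β - 10/9)^2: pole of order 2 at 10/9, modulus 10/9.
The radius of convergence is the smallest modulus among the singular points: 4/9.
At the order-2 pole -4/9 set g(β) = (β - (-4/9))^2*f(β) = (15/26 - 2*β/3)/(β - 10/9)**2.
Order-2 pole: residue = g'(a); g'(-4/9) = 6723/35672, so the residue is 6723/35672.
At the order-2 pole 10/9 set g(β) = (β - (10/9))^2*f(β) = (15/26 - 2*β/3)/(β + 4/9)**2.
Order-2 pole: residue = g'(a); g'(10/9) = -6723/35672, so the residue is -6723/35672.
List the singular points by increasing real part (a conjugate pair: the negative imaginary part first).


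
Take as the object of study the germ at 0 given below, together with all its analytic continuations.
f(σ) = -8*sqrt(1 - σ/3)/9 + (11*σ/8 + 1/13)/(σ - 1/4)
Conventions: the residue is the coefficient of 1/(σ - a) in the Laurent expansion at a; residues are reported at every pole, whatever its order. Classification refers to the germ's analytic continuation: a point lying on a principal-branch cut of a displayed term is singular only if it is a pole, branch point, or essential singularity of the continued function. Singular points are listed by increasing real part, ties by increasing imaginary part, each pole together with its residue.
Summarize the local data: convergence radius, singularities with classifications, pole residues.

Radius of convergence at 0: 1/4.
At 1/4: a pole of order 1; residue 175/416.
At 3: an algebraic (square-root) branch point.

Denominator factor (σ - 1/4): pole of order 1 at 1/4, modulus 1/4.
Branch term (-8/9)*sqrt(1 - σ/(3)): its argument vanishes at σ = 3, a square-root branch point, modulus 3.
The radius of convergence is the smallest modulus among the singular points: 1/4.
The branch term is analytic at 1/4 and contributes nothing to the residue; only the rational part matters.
At the order-1 pole 1/4 set g(σ) = (σ - (1/4))*(rational part) = 11*σ/8 + 1/13.
Simple pole: residue = g(a) at a = 1/4, which is 175/416.
List the singular points by increasing real part (a conjugate pair: the negative imaginary part first).


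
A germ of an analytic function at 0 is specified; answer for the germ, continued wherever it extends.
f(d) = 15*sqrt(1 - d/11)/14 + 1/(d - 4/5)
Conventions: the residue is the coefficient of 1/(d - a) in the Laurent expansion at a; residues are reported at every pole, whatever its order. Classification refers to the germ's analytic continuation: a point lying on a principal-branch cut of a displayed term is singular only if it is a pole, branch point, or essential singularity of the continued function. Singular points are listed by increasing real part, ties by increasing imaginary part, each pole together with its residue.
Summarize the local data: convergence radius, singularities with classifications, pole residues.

Denominator factor (d - 4/5): pole of order 1 at 4/5, modulus 4/5.
Branch term (15/14)*sqrt(1 - d/(11)): its argument vanishes at d = 11, a square-root branch point, modulus 11.
The radius of convergence is the smallest modulus among the singular points: 4/5.
The branch term is analytic at 4/5 and contributes nothing to the residue; only the rational part matters.
At the order-1 pole 4/5 set g(d) = (d - (4/5))*(rational part) = 1.
Simple pole: residue = g(a) at a = 4/5, which is 1.
List the singular points by increasing real part (a conjugate pair: the negative imaginary part first).

Radius of convergence at 0: 4/5.
At 4/5: a pole of order 1; residue 1.
At 11: an algebraic (square-root) branch point.


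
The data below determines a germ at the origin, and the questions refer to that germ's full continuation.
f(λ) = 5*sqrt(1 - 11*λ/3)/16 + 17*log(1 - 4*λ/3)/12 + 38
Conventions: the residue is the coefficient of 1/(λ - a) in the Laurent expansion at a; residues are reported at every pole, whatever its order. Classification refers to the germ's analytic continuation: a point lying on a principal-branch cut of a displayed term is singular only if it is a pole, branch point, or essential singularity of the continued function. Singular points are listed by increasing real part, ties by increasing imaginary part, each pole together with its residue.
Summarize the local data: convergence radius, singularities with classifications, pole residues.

Radius of convergence at 0: 3/11.
At 3/11: an algebraic (square-root) branch point.
At 3/4: a logarithmic branch point.

Branch term (5/16)*sqrt(1 - λ/(3/11)): its argument vanishes at λ = 3/11, a square-root branch point, modulus 3/11.
Branch term (17/12)*log(1 - λ/(3/4)): its argument vanishes at λ = 3/4, a logarithmic branch point, modulus 3/4.
The radius of convergence is the smallest modulus among the singular points: 3/11.
List the singular points by increasing real part (a conjugate pair: the negative imaginary part first).


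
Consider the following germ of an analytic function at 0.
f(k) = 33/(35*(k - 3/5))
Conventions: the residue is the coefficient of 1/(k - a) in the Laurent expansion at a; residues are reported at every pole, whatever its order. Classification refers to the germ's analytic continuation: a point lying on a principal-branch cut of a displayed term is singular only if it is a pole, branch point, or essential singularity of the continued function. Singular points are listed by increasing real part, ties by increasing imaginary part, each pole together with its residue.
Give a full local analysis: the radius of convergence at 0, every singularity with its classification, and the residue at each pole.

Denominator factor (k - 3/5): pole of order 1 at 3/5, modulus 3/5.
The radius of convergence is the smallest modulus among the singular points: 3/5.
At the order-1 pole 3/5 set g(k) = (k - (3/5))*f(k) = 33/35.
Simple pole: residue = g(a) at a = 3/5, which is 33/35.

Radius of convergence at 0: 3/5.
At 3/5: a pole of order 1; residue 33/35.


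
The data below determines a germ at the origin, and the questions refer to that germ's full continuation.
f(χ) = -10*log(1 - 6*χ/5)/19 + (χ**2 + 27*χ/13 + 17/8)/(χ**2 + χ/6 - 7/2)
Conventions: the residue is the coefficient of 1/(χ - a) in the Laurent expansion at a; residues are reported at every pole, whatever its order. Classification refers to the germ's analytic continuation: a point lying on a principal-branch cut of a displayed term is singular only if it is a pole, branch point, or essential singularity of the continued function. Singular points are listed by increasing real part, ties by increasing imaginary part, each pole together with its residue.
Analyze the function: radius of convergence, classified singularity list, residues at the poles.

Radius of convergence at 0: 5/6.
At -1/12 - (1/12)*sqrt(505): a pole of order 1; residue 149/156 - (1279/19695)*sqrt(505).
At 5/6: a logarithmic branch point.
At -1/12 + (1/12)*sqrt(505): a pole of order 1; residue 149/156 + (1279/19695)*sqrt(505).

Denominator factor (χ**2 + χ/6 - 7/2): discriminant 505/36, real irrational roots -1/12 + (1/12)*sqrt(505) and -1/12 - (1/12)*sqrt(505); poles of order 1, moduli -1/12 + (1/12)*sqrt(505) and 1/12 + (1/12)*sqrt(505).
Branch term (-10/19)*log(1 - χ/(5/6)): its argument vanishes at χ = 5/6, a logarithmic branch point, modulus 5/6.
The radius of convergence is the smallest modulus among the singular points: 5/6.
The branch term is analytic at -1/12 - (1/12)*sqrt(505) and contributes nothing to the residue; only the rational part matters.
The factor χ**2 + χ/6 - 7/2 splits as (χ - a)(χ - a') with a = -1/12 - (1/12)*sqrt(505), a' = -1/12 + (1/12)*sqrt(505). At the order-1 pole a set g(χ) = (χ - a)*(rational part) = [χ**2 + 27*χ/13 + 17/8] / (χ - a').
Simple pole: residue = g(a) at a = -1/12 - (1/12)*sqrt(505), which is 149/156 - (1279/19695)*sqrt(505).
The branch term is analytic at -1/12 + (1/12)*sqrt(505) and contributes nothing to the residue; only the rational part matters.
The factor χ**2 + χ/6 - 7/2 splits as (χ - a)(χ - a') with a = -1/12 + (1/12)*sqrt(505), a' = -1/12 - (1/12)*sqrt(505). At the order-1 pole a set g(χ) = (χ - a)*(rational part) = [χ**2 + 27*χ/13 + 17/8] / (χ - a').
Simple pole: residue = g(a) at a = -1/12 + (1/12)*sqrt(505), which is 149/156 + (1279/19695)*sqrt(505).
List the singular points by increasing real part (a conjugate pair: the negative imaginary part first).


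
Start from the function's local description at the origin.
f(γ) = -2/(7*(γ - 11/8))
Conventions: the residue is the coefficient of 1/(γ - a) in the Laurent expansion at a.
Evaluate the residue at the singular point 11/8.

At the order-1 pole 11/8 set g(γ) = (γ - (11/8))*f(γ) = -2/7.
Simple pole: residue = g(a) at a = 11/8, which is -2/7.

The residue is -2/7.


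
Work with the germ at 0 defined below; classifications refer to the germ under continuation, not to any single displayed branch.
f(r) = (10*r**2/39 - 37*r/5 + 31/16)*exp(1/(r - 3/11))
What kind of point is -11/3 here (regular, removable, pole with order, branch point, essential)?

There is no denominator, hence no pole anywhere.
The essential point of exp(1/(r - (3/11))) is 3/11, not -11/3.
So the germ continues analytically to -11/3.

The point is a regular point.


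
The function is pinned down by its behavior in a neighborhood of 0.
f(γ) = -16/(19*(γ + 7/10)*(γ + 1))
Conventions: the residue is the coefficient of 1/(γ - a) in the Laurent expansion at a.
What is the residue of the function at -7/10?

At the order-1 pole -7/10 set g(γ) = (γ - (-7/10))*f(γ) = -16/(19*(γ + 1)).
Simple pole: residue = g(a) at a = -7/10, which is -160/57.

The residue is -160/57.


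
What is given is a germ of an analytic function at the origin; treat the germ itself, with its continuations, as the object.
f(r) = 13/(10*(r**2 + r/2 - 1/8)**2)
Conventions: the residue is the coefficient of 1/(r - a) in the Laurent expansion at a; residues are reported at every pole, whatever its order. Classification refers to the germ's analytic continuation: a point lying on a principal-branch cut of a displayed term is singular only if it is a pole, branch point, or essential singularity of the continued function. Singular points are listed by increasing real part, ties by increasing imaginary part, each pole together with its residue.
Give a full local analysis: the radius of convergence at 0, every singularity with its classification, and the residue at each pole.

Denominator factor (r**2 + r/2 - 1/8)^2: discriminant 3/4, real irrational roots -1/4 + (1/4)*sqrt(3) and -1/4 - (1/4)*sqrt(3); poles of order 2, moduli -1/4 + (1/4)*sqrt(3) and 1/4 + (1/4)*sqrt(3).
The radius of convergence is the smallest modulus among the singular points: -1/4 + (1/4)*sqrt(3).
The factor r**2 + r/2 - 1/8 splits as (r - a)(r - a') with a = -1/4 - (1/4)*sqrt(3), a' = -1/4 + (1/4)*sqrt(3). At the order-2 pole a set g(r) = (r - a)^2*f(r) = [13/10] / (r - a')^2.
Order-2 pole: residue = g'(a); g'(-1/4 - (1/4)*sqrt(3)) = (104/45)*sqrt(3), so the residue is (104/45)*sqrt(3).
The factor r**2 + r/2 - 1/8 splits as (r - a)(r - a') with a = -1/4 + (1/4)*sqrt(3), a' = -1/4 - (1/4)*sqrt(3). At the order-2 pole a set g(r) = (r - a)^2*f(r) = [13/10] / (r - a')^2.
Order-2 pole: residue = g'(a); g'(-1/4 + (1/4)*sqrt(3)) = -(104/45)*sqrt(3), so the residue is -(104/45)*sqrt(3).
List the singular points by increasing real part (a conjugate pair: the negative imaginary part first).

Radius of convergence at 0: -1/4 + (1/4)*sqrt(3).
At -1/4 - (1/4)*sqrt(3): a pole of order 2; residue (104/45)*sqrt(3).
At -1/4 + (1/4)*sqrt(3): a pole of order 2; residue -(104/45)*sqrt(3).


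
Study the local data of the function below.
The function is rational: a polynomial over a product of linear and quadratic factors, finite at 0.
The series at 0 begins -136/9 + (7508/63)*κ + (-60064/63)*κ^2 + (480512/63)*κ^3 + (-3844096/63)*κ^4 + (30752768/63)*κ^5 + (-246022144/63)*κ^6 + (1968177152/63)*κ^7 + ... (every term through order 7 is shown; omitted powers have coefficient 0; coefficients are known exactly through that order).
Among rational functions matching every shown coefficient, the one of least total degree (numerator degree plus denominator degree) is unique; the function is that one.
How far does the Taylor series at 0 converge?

The radius of convergence is 1/8.

No rational of total degree below 2 reproduces all 8 coefficients; solving the [1/1] Pade equations on them gives f(κ) = (-3*κ/14 - 17/9)/(κ + 1/8), whose expansion matches every shown term.
Denominator factor (κ + 1/8): pole of order 1 at -1/8, modulus 1/8.
The radius of convergence is the smallest modulus among the singular points: 1/8.


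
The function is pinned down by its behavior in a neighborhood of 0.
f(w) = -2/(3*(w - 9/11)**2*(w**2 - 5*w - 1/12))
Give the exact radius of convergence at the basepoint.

The radius of convergence is -5/2 + (1/3)*sqrt(57).

Denominator factor (w - 9/11)^2: pole of order 2 at 9/11, modulus 9/11.
Denominator factor (w**2 - 5*w - 1/12): discriminant 76/3, real irrational roots 5/2 + (1/3)*sqrt(57) and 5/2 - (1/3)*sqrt(57); poles of order 1, moduli 5/2 + (1/3)*sqrt(57) and -5/2 + (1/3)*sqrt(57).
The radius of convergence is the smallest modulus among the singular points: -5/2 + (1/3)*sqrt(57).


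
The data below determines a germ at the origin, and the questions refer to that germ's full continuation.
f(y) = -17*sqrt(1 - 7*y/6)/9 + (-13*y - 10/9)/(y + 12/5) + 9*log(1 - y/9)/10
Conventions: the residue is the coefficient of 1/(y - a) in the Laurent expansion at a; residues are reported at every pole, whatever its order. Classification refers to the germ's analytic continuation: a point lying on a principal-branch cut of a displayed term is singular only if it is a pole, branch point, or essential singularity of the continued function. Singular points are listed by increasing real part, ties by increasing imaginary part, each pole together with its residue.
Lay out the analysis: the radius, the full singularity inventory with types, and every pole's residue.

Radius of convergence at 0: 6/7.
At -12/5: a pole of order 1; residue 1354/45.
At 6/7: an algebraic (square-root) branch point.
At 9: a logarithmic branch point.

Denominator factor (y + 12/5): pole of order 1 at -12/5, modulus 12/5.
Branch term (9/10)*log(1 - y/(9)): its argument vanishes at y = 9, a logarithmic branch point, modulus 9.
Branch term (-17/9)*sqrt(1 - y/(6/7)): its argument vanishes at y = 6/7, a square-root branch point, modulus 6/7.
The radius of convergence is the smallest modulus among the singular points: 6/7.
The branch terms are analytic at -12/5 and contribute nothing to the residue; only the rational part matters.
At the order-1 pole -12/5 set g(y) = (y - (-12/5))*(rational part) = -13*y - 10/9.
Simple pole: residue = g(a) at a = -12/5, which is 1354/45.
List the singular points by increasing real part (a conjugate pair: the negative imaginary part first).


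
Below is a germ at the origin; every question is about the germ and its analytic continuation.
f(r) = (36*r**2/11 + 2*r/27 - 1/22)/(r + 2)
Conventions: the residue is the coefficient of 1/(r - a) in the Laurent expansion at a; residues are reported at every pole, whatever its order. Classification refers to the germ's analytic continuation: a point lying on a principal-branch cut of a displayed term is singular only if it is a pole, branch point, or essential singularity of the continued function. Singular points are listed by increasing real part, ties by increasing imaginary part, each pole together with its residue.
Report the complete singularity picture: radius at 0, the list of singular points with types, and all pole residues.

Radius of convergence at 0: 2.
At -2: a pole of order 1; residue 7661/594.

Denominator factor (r + 2): pole of order 1 at -2, modulus 2.
The radius of convergence is the smallest modulus among the singular points: 2.
At the order-1 pole -2 set g(r) = (r - (-2))*f(r) = 36*r**2/11 + 2*r/27 - 1/22.
Simple pole: residue = g(a) at a = -2, which is 7661/594.


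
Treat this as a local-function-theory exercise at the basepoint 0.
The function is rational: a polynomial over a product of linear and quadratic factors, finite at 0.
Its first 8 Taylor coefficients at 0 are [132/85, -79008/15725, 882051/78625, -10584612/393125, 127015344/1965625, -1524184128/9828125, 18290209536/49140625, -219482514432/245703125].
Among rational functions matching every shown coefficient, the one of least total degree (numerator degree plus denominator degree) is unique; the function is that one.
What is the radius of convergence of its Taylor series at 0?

The radius of convergence is 5/12.

No rational of total degree below 3 reproduces all 8 coefficients; solving the [2/1] Pade equations on them gives f(ε) = (-7*ε**2/20 - 20*ε/37 + 11/17)/(ε + 5/12), whose expansion matches every shown term.
Denominator factor (ε + 5/12): pole of order 1 at -5/12, modulus 5/12.
The radius of convergence is the smallest modulus among the singular points: 5/12.


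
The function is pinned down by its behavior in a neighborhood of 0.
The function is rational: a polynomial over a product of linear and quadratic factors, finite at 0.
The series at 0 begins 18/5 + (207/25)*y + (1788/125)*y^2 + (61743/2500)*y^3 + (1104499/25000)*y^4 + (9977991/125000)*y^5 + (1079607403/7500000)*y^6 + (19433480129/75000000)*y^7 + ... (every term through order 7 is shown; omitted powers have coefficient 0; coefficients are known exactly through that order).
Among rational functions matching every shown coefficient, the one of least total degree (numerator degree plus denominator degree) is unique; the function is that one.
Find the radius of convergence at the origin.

No rational of total degree below 3 reproduces all 8 coefficients; solving the [0/3] Pade equations on them gives f(y) = -24/(5*(y - 5/9)*(y**2 - 6*y/5 + 12/5)), whose expansion matches every shown term.
Denominator factor (y**2 - 6*y/5 + 12/5): discriminant -204/25, complex-conjugate roots (3/5) + ((1/5)*sqrt(51))*i and (3/5) - ((1/5)*sqrt(51))*i; poles of order 1, moduli (2/5)*sqrt(15) and (2/5)*sqrt(15).
Denominator factor (y - 5/9): pole of order 1 at 5/9, modulus 5/9.
The radius of convergence is the smallest modulus among the singular points: 5/9.

The radius of convergence is 5/9.


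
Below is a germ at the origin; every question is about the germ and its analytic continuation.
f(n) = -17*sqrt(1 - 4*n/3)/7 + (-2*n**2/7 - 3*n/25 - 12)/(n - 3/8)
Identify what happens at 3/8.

The point is a pole of order 1.

The denominator factor n - 3/8 vanishes at 3/8 and appears to the power 1; the numerator there equals -67677/5600, nonzero, and no other factor vanishes.
The branch terms are analytic at this point.
Hence a pole whose order is the multiplicity, 1.


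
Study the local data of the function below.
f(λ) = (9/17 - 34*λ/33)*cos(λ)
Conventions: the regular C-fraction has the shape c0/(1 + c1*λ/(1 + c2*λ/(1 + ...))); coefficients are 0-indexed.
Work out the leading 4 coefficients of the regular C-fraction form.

The regular C-fraction coefficients are [9/17, 578/297, -756377/343332, 297/1156].

Taylor coefficients (expand at 0): a_0 = 9/17, a_1 = -34/33, a_2 = -9/34, a_3 = 17/33.
c0 = a_0 = 9/17. Peel one level at a time: if S = 1 + c*λ/S' with S'(0) = 1, then c is the λ-coefficient of S and S' = c*λ/(S - 1).
S_1 = c0/f = 1 + (578/297)*λ + (756377/176418)*λ^2 + ...; c1 = 578/297.
S_2 = c1*λ/(S_1 - 1) = 1 + (-756377/343332)*λ + (756377/1336336)*λ^2 + ...; c2 = -756377/343332.
S_3 = c2*λ/(S_2 - 1) = 1 + (297/1156)*λ + ...; c3 = 297/1156.


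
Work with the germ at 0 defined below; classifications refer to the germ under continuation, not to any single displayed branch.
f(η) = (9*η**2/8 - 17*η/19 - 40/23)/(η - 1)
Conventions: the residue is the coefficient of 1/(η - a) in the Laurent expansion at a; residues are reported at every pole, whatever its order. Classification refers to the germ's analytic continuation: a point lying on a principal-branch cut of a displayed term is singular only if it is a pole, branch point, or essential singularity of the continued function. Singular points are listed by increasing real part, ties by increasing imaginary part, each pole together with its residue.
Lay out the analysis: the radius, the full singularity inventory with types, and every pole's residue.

Radius of convergence at 0: 1.
At 1: a pole of order 1; residue -5275/3496.

Denominator factor (η - 1): pole of order 1 at 1, modulus 1.
The radius of convergence is the smallest modulus among the singular points: 1.
At the order-1 pole 1 set g(η) = (η - (1))*f(η) = 9*η**2/8 - 17*η/19 - 40/23.
Simple pole: residue = g(a) at a = 1, which is -5275/3496.


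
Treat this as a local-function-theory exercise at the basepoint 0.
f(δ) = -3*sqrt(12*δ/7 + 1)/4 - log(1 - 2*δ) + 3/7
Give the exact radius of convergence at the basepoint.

The radius of convergence is 1/2.

Branch term (-1)*log(1 - δ/(1/2)): its argument vanishes at δ = 1/2, a logarithmic branch point, modulus 1/2.
Branch term (-3/4)*sqrt(1 - δ/(-7/12)): its argument vanishes at δ = -7/12, a square-root branch point, modulus 7/12.
The radius of convergence is the smallest modulus among the singular points: 1/2.


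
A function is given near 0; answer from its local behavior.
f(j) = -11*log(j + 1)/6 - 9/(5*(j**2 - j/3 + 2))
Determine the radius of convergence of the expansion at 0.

The radius of convergence is 1.

Denominator factor (j**2 - j/3 + 2): discriminant -71/9, complex-conjugate roots (1/6) + ((1/6)*sqrt(71))*i and (1/6) - ((1/6)*sqrt(71))*i; poles of order 1, moduli sqrt(2) and sqrt(2).
Branch term (-11/6)*log(1 - j/(-1)): its argument vanishes at j = -1, a logarithmic branch point, modulus 1.
The radius of convergence is the smallest modulus among the singular points: 1.
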